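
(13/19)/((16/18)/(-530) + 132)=31005/5981504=0.01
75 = 75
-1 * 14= -14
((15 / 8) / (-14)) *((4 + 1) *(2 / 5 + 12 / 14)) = -165 / 196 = -0.84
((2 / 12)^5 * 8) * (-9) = -1 / 108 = -0.01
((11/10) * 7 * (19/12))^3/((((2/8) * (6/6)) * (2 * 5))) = 3131359847/4320000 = 724.85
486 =486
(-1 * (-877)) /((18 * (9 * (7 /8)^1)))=3508 /567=6.19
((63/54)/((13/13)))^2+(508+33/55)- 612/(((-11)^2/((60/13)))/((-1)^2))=137780789/283140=486.62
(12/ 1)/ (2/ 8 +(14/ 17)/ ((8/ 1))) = 34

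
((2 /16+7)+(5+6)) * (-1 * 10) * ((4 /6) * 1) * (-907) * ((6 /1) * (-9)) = -5918175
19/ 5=3.80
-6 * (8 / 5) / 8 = -6 / 5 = -1.20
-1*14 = -14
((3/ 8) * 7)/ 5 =21/ 40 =0.52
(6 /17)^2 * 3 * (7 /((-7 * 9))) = -12 /289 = -0.04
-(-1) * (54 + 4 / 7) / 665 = 382 / 4655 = 0.08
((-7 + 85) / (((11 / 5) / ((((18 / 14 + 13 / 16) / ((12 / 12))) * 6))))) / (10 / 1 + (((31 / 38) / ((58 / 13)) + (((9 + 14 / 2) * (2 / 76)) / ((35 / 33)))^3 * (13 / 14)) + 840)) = 390809765653125 / 744448076780287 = 0.52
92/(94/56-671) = -2576/18741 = -0.14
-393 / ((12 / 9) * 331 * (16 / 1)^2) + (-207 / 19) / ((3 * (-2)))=1.81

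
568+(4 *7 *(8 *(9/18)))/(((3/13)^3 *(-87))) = 1088168/2349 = 463.25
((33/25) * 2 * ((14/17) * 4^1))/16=231/425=0.54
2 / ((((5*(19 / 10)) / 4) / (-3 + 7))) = 64 / 19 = 3.37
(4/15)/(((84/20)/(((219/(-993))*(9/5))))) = -292/11585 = -0.03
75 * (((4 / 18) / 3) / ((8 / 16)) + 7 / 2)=273.61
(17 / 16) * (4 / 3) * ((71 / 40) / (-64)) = -1207 / 30720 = -0.04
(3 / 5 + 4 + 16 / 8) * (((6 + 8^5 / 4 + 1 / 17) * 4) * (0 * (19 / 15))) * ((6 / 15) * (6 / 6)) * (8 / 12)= 0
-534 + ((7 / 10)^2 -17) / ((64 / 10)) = -343411 / 640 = -536.58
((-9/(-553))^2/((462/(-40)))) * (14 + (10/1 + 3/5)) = -13284/23547293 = -0.00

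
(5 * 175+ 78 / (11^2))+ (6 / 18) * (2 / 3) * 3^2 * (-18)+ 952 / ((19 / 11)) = 3197455 / 2299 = 1390.80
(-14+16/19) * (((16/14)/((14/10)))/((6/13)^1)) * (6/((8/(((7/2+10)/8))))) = -219375/7448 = -29.45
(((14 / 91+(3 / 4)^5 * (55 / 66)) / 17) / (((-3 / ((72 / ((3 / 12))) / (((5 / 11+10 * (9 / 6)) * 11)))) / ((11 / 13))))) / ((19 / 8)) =-308913 / 74238320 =-0.00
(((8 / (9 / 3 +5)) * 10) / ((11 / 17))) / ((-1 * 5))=-34 / 11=-3.09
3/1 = 3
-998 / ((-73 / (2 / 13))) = 1996 / 949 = 2.10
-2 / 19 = -0.11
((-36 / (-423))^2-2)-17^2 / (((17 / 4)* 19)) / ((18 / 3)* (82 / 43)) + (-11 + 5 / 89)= -6087510259 / 459456537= -13.25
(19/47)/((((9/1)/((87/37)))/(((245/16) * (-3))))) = -134995/27824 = -4.85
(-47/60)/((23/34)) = -799/690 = -1.16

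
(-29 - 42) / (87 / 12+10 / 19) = -9.13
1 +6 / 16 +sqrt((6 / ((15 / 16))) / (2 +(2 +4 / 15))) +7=9.60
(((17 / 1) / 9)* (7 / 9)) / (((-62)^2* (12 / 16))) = 119 / 233523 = 0.00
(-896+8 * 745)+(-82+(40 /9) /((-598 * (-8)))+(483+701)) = 33185417 /5382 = 6166.00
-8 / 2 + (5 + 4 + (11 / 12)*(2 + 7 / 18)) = 1553 / 216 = 7.19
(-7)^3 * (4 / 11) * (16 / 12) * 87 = -159152 / 11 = -14468.36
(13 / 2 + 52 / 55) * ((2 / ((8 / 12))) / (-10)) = -2457 / 1100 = -2.23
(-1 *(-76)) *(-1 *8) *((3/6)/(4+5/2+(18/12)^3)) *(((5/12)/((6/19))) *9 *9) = -259920/79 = -3290.13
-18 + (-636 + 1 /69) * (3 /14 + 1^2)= -109057 /138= -790.27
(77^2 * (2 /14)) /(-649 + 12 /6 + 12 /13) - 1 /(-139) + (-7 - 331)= -396123948 /1167461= -339.30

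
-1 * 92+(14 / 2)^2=-43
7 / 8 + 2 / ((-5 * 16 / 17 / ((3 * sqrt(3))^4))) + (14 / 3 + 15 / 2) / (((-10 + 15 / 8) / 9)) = -83831 / 260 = -322.43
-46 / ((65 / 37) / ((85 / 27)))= -28934 / 351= -82.43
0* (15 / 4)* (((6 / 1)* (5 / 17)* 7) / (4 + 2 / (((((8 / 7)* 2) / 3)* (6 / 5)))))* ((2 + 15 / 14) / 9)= 0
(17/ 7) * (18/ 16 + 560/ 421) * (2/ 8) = 140573/ 94304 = 1.49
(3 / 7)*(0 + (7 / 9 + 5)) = 52 / 21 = 2.48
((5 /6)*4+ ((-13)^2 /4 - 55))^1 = -9.42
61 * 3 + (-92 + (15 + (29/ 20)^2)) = 43241/ 400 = 108.10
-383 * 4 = -1532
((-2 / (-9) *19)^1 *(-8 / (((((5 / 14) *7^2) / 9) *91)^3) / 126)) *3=-32832 / 226165496375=-0.00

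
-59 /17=-3.47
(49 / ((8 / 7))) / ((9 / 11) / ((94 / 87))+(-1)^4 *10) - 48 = -39965 / 908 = -44.01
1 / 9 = 0.11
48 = 48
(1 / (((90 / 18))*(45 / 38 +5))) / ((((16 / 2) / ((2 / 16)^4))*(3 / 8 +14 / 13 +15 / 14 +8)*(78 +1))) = 1729 / 1456399001600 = 0.00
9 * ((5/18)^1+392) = 7061/2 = 3530.50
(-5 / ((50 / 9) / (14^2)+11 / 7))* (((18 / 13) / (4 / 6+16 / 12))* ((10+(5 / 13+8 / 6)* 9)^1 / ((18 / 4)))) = -2919420 / 238459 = -12.24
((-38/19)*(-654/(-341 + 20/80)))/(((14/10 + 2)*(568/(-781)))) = 35970/23171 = 1.55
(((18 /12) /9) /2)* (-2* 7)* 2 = -2.33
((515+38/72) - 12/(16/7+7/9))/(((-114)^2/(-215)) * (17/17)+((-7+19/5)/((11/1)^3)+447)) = 1017222426715/768569632668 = 1.32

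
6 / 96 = 1 / 16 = 0.06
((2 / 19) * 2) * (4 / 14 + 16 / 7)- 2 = -194 / 133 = -1.46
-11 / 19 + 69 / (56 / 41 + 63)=24722 / 50141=0.49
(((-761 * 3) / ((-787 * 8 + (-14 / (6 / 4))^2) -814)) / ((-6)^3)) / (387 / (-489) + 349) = -124043 / 28699569184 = -0.00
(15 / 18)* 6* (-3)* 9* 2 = -270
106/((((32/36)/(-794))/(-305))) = 57757545/2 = 28878772.50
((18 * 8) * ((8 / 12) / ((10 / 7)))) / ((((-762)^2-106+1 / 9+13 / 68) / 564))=115976448 / 1776447205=0.07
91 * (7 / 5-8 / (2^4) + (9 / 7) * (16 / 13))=225.90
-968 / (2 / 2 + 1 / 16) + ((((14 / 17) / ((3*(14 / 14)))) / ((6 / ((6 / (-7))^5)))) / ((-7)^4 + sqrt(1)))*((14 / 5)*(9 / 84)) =-223306062088 / 245106085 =-911.06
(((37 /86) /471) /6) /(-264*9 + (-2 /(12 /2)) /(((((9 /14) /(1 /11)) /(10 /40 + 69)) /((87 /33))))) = -13431 /210374864530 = -0.00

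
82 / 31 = 2.65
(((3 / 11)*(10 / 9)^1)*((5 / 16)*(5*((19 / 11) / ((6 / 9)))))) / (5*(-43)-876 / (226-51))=-415625 / 74537936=-0.01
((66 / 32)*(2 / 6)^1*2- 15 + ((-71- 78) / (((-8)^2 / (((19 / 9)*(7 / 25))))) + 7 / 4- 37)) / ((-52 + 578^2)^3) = -723617 / 536693967389963059200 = -0.00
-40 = -40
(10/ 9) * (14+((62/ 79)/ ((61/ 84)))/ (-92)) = 15504160/ 997533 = 15.54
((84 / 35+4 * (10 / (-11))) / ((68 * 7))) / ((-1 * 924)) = 1 / 355740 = 0.00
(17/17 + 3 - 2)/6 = 1/3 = 0.33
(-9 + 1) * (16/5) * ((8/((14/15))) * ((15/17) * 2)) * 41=-1889280/119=-15876.30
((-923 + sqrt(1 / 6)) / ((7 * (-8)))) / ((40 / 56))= 923 / 40-sqrt(6) / 240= 23.06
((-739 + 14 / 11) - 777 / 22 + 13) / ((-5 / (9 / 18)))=16721 / 220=76.00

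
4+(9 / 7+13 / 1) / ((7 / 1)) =296 / 49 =6.04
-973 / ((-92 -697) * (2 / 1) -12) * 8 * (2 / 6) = 3892 / 2385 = 1.63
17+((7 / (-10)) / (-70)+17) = 3401 / 100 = 34.01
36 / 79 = 0.46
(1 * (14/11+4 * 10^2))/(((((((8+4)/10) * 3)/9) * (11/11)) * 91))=11035/1001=11.02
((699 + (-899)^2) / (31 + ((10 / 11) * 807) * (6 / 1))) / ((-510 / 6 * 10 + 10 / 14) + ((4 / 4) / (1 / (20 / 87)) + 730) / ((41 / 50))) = 44434333020 / 10041694057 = 4.42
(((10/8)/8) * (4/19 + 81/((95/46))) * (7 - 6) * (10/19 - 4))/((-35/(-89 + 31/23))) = -2225124/41515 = -53.60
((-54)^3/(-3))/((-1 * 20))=-13122/5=-2624.40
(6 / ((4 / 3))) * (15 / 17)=135 / 34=3.97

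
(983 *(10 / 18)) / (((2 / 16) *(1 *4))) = 9830 / 9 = 1092.22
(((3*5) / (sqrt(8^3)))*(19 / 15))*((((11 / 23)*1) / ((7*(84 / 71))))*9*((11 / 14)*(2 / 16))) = 489687*sqrt(2) / 16156672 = 0.04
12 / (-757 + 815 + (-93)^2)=12 / 8707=0.00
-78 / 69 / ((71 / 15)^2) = -5850 / 115943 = -0.05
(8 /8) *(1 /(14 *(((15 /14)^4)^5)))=5976303958948914397184 /332525673007965087890625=0.02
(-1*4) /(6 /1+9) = -4 /15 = -0.27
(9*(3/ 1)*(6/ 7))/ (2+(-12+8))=-81/ 7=-11.57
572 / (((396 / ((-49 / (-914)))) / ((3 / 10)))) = 637 / 27420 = 0.02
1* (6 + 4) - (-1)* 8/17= 178/17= 10.47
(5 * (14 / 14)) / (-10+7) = -5 / 3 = -1.67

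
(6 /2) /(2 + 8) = 3 /10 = 0.30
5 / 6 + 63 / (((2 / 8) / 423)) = 639581 / 6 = 106596.83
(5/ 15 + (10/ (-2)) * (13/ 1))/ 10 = -97/ 15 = -6.47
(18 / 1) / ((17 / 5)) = 90 / 17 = 5.29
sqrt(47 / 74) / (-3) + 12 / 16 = 3 / 4 - sqrt(3478) / 222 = 0.48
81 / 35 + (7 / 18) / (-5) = 1409 / 630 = 2.24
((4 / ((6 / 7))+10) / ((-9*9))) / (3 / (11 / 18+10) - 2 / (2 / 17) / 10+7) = -84040 / 2591109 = -0.03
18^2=324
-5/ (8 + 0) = -5/ 8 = -0.62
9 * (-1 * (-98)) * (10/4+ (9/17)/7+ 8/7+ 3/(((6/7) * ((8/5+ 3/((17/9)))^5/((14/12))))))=3290.64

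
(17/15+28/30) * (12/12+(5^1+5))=341/15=22.73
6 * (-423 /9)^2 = 13254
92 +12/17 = 1576/17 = 92.71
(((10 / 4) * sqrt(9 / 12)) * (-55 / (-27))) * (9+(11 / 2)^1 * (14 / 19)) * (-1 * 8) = -136400 * sqrt(3) / 513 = -460.53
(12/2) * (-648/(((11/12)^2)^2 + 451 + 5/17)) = -1370566656/159335489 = -8.60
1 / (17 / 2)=0.12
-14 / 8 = -7 / 4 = -1.75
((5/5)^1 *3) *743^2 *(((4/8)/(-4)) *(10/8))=-8280735/32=-258772.97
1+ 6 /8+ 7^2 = 203 /4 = 50.75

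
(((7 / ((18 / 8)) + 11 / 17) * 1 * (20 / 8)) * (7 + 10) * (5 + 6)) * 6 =31625 / 3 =10541.67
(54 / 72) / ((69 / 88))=22 / 23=0.96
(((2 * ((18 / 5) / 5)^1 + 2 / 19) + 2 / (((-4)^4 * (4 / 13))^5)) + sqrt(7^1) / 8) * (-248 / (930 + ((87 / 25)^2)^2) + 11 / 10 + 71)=134.83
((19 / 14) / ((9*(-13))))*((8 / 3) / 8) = -0.00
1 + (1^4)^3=2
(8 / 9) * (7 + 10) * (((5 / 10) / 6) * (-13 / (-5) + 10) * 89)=21182 / 15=1412.13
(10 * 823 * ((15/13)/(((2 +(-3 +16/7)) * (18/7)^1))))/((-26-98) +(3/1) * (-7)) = -201635/10179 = -19.81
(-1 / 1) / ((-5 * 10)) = 1 / 50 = 0.02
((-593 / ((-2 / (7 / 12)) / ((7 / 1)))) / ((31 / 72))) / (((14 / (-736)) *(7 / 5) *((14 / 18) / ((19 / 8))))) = -69968070 / 217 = -322433.50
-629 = -629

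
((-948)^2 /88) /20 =56169 /110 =510.63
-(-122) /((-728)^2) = 61 /264992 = 0.00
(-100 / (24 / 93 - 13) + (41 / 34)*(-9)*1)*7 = -56497 / 2686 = -21.03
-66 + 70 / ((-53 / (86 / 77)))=-39338 / 583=-67.48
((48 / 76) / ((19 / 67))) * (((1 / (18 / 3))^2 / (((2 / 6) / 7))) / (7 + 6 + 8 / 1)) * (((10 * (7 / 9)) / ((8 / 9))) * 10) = 5.41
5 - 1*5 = 0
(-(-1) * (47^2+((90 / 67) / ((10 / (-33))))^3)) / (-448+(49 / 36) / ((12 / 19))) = -275696954208 / 57928457615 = -4.76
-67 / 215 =-0.31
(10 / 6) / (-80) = -1 / 48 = -0.02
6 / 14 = 3 / 7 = 0.43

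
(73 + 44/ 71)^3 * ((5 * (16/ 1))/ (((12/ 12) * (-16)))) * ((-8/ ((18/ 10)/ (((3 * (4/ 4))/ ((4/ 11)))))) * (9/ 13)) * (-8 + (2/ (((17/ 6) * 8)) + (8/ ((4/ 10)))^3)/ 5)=6377320497213495885/ 79098331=80625222006.44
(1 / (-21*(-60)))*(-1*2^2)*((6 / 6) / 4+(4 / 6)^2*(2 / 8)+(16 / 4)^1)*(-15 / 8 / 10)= 0.00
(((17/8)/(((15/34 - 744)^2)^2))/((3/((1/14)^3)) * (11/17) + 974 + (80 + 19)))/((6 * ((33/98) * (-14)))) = -168962983/4399599478372074633507147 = -0.00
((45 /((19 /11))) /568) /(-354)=-165 /1273456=-0.00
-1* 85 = -85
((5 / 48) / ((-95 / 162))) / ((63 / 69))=-207 / 1064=-0.19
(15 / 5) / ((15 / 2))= 2 / 5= 0.40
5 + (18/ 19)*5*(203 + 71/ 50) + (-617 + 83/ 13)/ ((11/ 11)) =447922/ 1235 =362.69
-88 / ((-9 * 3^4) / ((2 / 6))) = 88 / 2187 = 0.04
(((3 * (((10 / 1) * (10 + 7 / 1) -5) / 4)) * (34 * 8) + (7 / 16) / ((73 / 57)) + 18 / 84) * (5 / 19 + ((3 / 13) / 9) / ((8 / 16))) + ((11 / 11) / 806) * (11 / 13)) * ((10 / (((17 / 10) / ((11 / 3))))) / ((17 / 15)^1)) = 201429.88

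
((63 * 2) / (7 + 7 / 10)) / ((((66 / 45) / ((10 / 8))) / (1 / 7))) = 3375 / 1694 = 1.99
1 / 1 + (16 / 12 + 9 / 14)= 125 / 42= 2.98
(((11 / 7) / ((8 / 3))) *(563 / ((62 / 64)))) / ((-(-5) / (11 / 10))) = 408738 / 5425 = 75.34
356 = 356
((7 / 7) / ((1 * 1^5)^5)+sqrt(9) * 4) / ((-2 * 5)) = -13 / 10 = -1.30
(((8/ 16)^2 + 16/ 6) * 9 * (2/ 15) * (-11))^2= 5929/ 4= 1482.25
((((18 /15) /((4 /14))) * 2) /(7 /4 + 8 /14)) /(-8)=-147 /325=-0.45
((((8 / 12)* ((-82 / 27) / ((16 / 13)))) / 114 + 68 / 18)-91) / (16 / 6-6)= 3222173 / 123120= 26.17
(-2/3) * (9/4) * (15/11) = -45/22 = -2.05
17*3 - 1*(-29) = 80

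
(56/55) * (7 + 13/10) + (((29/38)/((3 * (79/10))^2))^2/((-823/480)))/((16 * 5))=726131520659567564/85923480421421775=8.45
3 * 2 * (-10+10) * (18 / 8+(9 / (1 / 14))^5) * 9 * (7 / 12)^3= 0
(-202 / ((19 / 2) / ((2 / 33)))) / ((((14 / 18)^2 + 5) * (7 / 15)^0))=-10908 / 47443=-0.23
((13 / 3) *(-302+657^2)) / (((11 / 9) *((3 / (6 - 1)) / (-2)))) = -56075110 / 11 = -5097737.27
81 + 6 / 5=411 / 5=82.20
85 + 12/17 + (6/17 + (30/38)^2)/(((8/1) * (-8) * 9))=85.70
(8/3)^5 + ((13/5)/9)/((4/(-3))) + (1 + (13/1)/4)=337481/2430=138.88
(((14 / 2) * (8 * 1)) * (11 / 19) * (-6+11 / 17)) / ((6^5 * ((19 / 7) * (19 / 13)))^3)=-5280271997 / 893105773356104257536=-0.00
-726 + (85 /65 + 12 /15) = -47053 /65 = -723.89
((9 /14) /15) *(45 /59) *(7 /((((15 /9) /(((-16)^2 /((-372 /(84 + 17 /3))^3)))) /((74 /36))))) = -720209033 /711855945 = -1.01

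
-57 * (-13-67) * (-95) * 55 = -23826000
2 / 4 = 1 / 2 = 0.50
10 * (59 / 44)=295 / 22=13.41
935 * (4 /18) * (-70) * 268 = -35081200 /9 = -3897911.11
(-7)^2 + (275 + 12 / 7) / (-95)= 30648 / 665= 46.09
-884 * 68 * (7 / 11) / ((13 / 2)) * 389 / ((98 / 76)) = -136703936 / 77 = -1775375.79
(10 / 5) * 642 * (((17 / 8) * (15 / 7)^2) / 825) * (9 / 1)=147339 / 1078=136.68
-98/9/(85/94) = -9212/765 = -12.04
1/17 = 0.06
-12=-12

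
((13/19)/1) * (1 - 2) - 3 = -70/19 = -3.68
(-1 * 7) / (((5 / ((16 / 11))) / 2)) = -224 / 55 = -4.07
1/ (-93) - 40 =-3721/ 93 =-40.01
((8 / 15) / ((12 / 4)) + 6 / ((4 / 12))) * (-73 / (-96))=29857 / 2160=13.82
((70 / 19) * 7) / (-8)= -245 / 76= -3.22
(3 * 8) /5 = 24 /5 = 4.80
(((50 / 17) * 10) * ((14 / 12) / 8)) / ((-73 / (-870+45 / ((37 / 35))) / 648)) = 31503.77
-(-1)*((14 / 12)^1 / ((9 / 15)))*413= 14455 / 18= 803.06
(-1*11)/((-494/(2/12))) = 11/2964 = 0.00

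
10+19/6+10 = 139/6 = 23.17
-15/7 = -2.14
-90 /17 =-5.29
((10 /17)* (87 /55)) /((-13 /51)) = -522 /143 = -3.65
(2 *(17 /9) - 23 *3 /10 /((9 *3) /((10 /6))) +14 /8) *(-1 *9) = -551 /12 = -45.92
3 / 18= 1 / 6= 0.17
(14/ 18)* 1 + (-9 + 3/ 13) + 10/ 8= -3155/ 468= -6.74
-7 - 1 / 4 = -29 / 4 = -7.25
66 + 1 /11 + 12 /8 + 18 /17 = 25675 /374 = 68.65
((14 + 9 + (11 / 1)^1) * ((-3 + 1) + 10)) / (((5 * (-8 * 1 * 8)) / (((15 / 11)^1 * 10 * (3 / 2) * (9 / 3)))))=-2295 / 44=-52.16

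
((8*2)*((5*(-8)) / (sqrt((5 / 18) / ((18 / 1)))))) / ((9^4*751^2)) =-256*sqrt(5) / 411156729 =-0.00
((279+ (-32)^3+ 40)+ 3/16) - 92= -520653/16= -32540.81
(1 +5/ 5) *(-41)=-82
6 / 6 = 1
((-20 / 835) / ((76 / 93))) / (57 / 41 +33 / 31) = -39401 / 3299920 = -0.01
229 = 229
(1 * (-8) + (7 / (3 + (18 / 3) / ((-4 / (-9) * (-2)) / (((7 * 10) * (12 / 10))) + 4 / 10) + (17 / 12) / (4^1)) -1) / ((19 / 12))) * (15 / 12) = -590035 / 56221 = -10.49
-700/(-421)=1.66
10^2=100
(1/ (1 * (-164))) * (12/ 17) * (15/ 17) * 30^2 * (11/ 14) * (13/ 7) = -2895750/ 580601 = -4.99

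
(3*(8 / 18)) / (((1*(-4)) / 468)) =-156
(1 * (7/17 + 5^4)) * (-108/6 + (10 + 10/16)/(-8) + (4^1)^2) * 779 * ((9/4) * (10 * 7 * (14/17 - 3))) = 2570125436865/4624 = 555822975.10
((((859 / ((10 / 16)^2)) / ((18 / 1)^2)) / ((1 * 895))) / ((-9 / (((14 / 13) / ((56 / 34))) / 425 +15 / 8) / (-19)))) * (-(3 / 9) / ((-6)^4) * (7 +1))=-79630159 / 1288190840625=-0.00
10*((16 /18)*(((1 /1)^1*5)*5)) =2000 /9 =222.22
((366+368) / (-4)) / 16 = -11.47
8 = 8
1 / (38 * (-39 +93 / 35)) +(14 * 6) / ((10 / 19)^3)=3481130177 / 6042000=576.16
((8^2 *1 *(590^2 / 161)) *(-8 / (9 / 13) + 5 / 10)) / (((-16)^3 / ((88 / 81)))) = 190497725 / 469476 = 405.77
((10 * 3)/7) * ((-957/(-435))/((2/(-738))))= -24354/7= -3479.14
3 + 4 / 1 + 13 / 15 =118 / 15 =7.87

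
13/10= 1.30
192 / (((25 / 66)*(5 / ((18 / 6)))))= 38016 / 125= 304.13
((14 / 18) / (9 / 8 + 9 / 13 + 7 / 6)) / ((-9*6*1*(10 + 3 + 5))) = -26 / 96957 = -0.00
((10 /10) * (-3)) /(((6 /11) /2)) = -11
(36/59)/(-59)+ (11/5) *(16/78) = 299308/678795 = 0.44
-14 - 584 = -598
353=353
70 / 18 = 35 / 9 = 3.89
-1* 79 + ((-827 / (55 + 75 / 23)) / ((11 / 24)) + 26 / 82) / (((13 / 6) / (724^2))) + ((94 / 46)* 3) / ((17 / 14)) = -5695196693581931 / 767965055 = -7415958.13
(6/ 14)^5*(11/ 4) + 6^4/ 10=43577109/ 336140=129.64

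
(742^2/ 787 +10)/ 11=558434/ 8657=64.51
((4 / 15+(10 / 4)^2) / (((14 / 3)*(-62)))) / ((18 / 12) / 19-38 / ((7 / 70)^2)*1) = 7429 / 1253365960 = 0.00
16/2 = 8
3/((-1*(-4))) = 3/4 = 0.75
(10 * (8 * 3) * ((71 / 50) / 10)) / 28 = 213 / 175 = 1.22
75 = 75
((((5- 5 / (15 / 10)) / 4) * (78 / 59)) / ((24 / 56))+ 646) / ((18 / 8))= 458278 / 1593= 287.68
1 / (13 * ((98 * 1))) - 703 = -895621 / 1274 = -703.00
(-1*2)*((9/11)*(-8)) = 144/11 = 13.09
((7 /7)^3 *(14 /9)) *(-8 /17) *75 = -2800 /51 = -54.90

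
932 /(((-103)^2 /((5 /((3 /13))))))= 60580 /31827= 1.90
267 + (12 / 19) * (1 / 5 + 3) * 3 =25941 / 95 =273.06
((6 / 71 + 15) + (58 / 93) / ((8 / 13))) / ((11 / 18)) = 1275537 / 48422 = 26.34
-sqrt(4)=-2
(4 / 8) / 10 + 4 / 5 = 17 / 20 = 0.85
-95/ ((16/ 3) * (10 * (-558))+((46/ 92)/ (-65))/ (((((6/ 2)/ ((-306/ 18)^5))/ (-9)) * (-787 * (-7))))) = 68036150/ 21317478771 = 0.00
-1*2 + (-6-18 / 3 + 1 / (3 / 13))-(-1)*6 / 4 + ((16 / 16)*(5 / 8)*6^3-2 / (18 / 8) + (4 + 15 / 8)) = 131.82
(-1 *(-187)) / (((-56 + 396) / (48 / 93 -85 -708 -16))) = -275693 / 620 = -444.67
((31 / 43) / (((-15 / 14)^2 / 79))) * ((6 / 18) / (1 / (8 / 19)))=3840032 / 551475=6.96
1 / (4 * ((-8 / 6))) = -3 / 16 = -0.19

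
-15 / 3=-5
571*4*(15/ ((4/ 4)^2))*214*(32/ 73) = 234612480/ 73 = 3213869.59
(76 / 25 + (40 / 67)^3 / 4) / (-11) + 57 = 4691202037 / 82709825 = 56.72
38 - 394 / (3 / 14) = -1800.67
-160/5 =-32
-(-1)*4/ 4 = 1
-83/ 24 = -3.46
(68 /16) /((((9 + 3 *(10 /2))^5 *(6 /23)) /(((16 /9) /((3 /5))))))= 0.00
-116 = -116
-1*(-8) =8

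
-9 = -9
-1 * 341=-341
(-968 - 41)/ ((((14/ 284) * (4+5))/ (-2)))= 286556/ 63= 4548.51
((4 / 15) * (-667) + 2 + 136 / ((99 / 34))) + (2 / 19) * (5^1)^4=-595996 / 9405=-63.37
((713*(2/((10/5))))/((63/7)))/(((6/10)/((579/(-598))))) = -29915/234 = -127.84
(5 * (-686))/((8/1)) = -1715/4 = -428.75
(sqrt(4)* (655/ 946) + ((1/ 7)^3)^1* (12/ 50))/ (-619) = -5619463/ 2510648525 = -0.00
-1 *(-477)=477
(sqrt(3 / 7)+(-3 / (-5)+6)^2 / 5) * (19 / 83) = 19 * sqrt(21) / 581+20691 / 10375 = 2.14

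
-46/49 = -0.94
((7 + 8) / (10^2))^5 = 243 / 3200000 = 0.00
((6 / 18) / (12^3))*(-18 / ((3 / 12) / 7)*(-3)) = 7 / 24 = 0.29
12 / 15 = 4 / 5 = 0.80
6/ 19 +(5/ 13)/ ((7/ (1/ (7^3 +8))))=191741/ 606879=0.32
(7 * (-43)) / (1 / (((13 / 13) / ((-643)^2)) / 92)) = -301 / 38037308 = -0.00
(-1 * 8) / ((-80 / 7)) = 7 / 10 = 0.70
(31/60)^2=0.27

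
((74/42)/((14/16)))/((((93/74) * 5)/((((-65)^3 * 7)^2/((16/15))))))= 103248461265625/93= 1110198508232.53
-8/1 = -8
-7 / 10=-0.70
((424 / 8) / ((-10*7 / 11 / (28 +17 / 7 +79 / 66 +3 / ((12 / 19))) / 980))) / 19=-93757 / 6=-15626.17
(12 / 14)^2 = 36 / 49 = 0.73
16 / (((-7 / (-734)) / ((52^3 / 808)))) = 206412544 / 707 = 291955.51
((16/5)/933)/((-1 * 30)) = -8/69975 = -0.00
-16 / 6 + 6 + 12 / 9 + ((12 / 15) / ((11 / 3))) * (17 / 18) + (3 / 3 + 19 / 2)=1691 / 110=15.37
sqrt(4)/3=2/3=0.67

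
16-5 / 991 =15851 / 991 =15.99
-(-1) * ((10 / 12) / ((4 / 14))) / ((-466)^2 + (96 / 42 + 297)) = 245 / 18266244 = 0.00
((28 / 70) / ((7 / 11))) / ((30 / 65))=1.36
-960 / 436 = -240 / 109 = -2.20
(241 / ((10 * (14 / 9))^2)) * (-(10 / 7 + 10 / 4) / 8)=-214731 / 439040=-0.49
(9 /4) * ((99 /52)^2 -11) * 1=-179487 /10816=-16.59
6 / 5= 1.20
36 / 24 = 1.50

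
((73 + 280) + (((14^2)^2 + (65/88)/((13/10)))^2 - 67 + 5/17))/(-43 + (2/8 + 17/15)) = -728589234039135/20545316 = -35462546.99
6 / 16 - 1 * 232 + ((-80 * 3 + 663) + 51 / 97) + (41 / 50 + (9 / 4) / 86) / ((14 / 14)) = 80394747 / 417100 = 192.75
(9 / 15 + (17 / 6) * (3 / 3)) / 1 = 103 / 30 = 3.43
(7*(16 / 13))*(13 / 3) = 112 / 3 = 37.33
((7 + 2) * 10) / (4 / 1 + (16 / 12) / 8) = 108 / 5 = 21.60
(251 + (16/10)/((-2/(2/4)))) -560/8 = 903/5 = 180.60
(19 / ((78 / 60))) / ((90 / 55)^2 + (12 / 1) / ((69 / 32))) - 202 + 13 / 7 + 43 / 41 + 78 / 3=-1466321617 / 8558914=-171.32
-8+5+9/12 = -9/4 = -2.25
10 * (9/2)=45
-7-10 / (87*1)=-619 / 87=-7.11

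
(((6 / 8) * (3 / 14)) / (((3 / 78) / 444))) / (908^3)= 12987 / 5240293184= 0.00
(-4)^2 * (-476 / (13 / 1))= -7616 / 13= -585.85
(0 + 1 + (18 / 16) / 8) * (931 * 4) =4247.69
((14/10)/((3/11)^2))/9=847/405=2.09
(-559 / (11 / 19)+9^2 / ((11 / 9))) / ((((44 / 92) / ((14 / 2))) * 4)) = -398153 / 121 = -3290.52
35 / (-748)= -35 / 748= -0.05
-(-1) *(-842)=-842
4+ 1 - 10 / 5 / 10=24 / 5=4.80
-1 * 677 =-677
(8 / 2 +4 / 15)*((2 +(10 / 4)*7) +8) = 352 / 3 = 117.33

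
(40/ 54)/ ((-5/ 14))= -56/ 27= -2.07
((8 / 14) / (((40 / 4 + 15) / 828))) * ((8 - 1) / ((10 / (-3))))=-4968 / 125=-39.74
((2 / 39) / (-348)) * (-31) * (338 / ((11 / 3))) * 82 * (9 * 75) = 7435350 / 319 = 23308.31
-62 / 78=-31 / 39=-0.79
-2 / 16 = -1 / 8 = -0.12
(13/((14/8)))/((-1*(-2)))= 26/7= 3.71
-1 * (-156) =156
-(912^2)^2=-691798081536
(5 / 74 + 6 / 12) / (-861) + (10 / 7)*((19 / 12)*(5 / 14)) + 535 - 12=467233895 / 891996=523.81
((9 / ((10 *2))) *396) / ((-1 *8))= -891 / 40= -22.28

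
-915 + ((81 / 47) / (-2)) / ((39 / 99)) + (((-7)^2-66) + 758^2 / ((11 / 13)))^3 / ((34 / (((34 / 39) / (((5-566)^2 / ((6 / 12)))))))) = 362674264165667469354 / 28438224529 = 12753055796.29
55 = 55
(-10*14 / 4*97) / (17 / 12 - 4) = 40740 / 31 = 1314.19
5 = 5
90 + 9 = 99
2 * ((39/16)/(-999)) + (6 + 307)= 833819/2664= 313.00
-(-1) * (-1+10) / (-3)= -3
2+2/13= 28/13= 2.15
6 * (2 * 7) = 84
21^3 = 9261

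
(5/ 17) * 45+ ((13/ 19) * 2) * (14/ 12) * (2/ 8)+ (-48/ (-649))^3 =14446655455895/ 1059541224324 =13.63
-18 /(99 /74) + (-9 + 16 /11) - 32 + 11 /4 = -50.25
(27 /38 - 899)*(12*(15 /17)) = -3072150 /323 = -9511.30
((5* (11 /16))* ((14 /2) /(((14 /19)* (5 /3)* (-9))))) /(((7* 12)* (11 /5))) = -95 /8064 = -0.01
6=6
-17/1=-17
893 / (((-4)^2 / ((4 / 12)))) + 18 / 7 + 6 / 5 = 37591 / 1680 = 22.38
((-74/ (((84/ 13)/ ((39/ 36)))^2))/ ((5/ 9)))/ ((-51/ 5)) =1056757/ 2878848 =0.37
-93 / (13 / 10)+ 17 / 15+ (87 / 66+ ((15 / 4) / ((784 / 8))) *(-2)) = -29077709 / 420420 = -69.16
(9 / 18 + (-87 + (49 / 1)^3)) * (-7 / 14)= -58781.25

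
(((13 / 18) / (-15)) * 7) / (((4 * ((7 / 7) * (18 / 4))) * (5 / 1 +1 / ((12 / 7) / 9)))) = -0.00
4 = 4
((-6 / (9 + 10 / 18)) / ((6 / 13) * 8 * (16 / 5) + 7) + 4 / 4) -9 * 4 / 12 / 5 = 96403 / 262945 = 0.37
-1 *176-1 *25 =-201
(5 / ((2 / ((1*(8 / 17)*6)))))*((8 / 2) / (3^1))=160 / 17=9.41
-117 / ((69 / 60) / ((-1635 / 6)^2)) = -173759625 / 23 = -7554766.30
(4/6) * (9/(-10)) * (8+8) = -48/5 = -9.60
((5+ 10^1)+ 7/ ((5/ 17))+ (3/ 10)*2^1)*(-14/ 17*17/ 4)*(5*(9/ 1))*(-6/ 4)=37233/ 4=9308.25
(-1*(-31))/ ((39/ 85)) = 2635/ 39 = 67.56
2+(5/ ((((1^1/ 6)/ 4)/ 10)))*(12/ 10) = 1442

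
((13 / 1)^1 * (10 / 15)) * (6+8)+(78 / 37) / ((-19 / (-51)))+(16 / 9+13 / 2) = 1711703 / 12654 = 135.27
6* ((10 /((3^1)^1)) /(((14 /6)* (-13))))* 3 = -180 /91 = -1.98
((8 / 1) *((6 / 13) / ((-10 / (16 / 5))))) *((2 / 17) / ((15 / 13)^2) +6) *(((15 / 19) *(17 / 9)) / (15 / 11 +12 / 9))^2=-6131637248 / 2787993975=-2.20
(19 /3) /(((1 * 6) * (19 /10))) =5 /9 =0.56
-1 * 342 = -342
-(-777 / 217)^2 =-12321 / 961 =-12.82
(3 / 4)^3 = 27 / 64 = 0.42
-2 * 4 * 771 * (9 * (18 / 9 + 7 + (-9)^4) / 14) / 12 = -15196410 / 7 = -2170915.71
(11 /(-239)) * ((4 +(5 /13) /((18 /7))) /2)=-10681 /111852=-0.10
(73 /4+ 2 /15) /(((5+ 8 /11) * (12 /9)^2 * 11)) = 0.16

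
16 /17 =0.94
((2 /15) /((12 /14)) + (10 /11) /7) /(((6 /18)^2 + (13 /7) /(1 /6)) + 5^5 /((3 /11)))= 989 /39742120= 0.00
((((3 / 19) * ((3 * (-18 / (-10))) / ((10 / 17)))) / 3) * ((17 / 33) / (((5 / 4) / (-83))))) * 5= -82.63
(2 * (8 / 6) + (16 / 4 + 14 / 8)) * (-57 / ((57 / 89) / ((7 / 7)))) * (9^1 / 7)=-26967 / 28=-963.11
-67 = -67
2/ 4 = 1/ 2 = 0.50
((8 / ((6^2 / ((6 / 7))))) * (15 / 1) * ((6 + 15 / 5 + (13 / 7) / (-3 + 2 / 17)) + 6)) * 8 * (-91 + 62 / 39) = -2747198080 / 93639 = -29338.18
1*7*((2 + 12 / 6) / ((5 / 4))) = 112 / 5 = 22.40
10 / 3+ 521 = 1573 / 3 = 524.33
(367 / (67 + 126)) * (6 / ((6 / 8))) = 2936 / 193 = 15.21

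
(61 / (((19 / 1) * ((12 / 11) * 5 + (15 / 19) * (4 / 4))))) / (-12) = -0.04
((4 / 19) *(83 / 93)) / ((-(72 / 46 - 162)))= 3818 / 3260115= 0.00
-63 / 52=-1.21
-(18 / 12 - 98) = 193 / 2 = 96.50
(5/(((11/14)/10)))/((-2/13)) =-4550/11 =-413.64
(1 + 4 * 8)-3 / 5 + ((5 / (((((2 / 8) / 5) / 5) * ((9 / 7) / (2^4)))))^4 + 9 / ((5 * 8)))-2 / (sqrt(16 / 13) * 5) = 78675968000001712421 / 52488-sqrt(13) / 10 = 1498932479804940.05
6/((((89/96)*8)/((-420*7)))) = -211680/89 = -2378.43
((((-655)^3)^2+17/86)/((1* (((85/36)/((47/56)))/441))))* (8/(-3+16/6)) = -1085871459266926477780698/3655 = -297092054518994932361.34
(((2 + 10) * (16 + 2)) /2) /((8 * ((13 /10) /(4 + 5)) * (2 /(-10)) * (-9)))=675 /13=51.92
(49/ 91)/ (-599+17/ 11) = -0.00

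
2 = 2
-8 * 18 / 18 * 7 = -56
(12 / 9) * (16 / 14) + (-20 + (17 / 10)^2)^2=294.28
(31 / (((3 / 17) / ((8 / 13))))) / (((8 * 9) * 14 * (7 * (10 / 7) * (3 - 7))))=-527 / 196560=-0.00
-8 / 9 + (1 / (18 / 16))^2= -8 / 81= -0.10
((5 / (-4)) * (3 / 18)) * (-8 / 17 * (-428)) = -2140 / 51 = -41.96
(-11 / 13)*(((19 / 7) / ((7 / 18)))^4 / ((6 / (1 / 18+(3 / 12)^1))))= -7663656726 / 74942413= -102.26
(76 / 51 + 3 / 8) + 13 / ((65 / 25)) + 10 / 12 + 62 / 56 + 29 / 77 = 96157 / 10472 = 9.18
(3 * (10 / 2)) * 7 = 105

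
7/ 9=0.78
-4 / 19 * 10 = -40 / 19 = -2.11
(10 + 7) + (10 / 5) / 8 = 69 / 4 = 17.25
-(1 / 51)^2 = -1 / 2601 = -0.00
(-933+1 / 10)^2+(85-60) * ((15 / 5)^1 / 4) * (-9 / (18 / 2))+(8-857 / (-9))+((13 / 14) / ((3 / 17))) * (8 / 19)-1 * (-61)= 52096438351 / 59850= 870450.10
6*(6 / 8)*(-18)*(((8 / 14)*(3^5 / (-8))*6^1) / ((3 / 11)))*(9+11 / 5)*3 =5196312 / 5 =1039262.40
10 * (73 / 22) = 365 / 11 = 33.18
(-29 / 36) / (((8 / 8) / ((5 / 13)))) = -145 / 468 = -0.31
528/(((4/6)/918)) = 727056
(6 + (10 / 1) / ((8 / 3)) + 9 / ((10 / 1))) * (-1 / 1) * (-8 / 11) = 426 / 55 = 7.75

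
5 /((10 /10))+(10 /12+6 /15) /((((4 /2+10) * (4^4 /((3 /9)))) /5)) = 276517 /55296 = 5.00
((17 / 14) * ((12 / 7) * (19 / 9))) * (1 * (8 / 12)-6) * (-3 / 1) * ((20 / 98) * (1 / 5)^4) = 20672 / 900375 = 0.02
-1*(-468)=468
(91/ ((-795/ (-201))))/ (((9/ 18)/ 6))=73164/ 265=276.09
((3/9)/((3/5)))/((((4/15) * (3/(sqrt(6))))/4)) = 25 * sqrt(6)/9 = 6.80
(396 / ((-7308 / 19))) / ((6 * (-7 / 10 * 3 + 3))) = -1045 / 5481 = -0.19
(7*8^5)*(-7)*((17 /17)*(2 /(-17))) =3211264 /17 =188897.88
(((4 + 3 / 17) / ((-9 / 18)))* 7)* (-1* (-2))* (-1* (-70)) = -139160 / 17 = -8185.88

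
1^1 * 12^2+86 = 230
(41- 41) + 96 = 96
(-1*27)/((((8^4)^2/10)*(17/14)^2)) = -6615/606076928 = -0.00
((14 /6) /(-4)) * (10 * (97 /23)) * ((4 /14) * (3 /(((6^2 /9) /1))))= -485 /92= -5.27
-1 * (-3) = 3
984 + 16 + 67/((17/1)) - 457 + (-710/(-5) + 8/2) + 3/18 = 70697/102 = 693.11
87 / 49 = 1.78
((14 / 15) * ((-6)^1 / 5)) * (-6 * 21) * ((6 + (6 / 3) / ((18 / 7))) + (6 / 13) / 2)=989.05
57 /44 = 1.30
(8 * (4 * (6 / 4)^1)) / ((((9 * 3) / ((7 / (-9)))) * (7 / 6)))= -32 / 27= -1.19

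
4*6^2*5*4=2880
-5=-5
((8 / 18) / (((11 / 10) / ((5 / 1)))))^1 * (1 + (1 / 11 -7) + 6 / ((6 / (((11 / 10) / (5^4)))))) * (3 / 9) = -1624516 / 408375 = -3.98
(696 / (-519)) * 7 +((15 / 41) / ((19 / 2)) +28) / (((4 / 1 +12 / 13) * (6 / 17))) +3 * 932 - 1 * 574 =57669480769 / 25875264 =2228.75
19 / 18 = 1.06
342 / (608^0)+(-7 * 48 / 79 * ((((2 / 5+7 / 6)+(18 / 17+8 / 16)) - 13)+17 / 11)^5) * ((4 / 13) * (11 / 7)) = 447322865566833389661002 / 5404068329987559375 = 82775.21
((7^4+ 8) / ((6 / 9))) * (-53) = -383031 / 2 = -191515.50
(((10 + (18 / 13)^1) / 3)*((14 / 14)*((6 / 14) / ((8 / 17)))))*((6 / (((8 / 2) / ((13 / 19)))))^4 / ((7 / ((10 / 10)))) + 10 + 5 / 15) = 288971931215 / 7969389792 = 36.26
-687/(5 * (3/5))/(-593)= 0.39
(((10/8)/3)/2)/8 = 5/192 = 0.03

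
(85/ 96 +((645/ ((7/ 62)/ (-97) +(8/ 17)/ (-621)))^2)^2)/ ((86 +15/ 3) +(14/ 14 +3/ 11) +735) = 593948176981612697450347898586010807825945867/ 38720286978772708570235520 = 15339456995947055389.28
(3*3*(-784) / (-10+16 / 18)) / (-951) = -10584 / 12997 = -0.81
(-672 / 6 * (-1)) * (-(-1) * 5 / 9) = 560 / 9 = 62.22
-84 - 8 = -92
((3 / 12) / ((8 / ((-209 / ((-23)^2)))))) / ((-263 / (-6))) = -627 / 2226032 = -0.00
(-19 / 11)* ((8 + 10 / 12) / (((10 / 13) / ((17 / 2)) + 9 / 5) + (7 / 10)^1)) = -222547 / 37785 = -5.89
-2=-2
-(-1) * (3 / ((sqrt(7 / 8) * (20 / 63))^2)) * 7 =238.14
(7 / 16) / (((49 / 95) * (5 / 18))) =171 / 56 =3.05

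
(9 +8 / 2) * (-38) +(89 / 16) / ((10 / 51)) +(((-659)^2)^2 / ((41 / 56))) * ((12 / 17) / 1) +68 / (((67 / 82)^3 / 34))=6098953626424095336369 / 33541089760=181835285319.13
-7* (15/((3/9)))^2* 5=-70875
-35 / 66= -0.53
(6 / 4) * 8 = 12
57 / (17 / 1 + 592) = 19 / 203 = 0.09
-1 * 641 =-641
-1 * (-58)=58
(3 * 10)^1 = 30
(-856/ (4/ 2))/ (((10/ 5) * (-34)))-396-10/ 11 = -73045/ 187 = -390.61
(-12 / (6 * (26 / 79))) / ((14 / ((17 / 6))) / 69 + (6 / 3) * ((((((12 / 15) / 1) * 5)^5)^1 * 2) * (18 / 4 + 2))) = -30889 / 135330156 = -0.00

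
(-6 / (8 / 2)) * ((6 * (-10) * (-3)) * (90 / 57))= -8100 / 19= -426.32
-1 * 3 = -3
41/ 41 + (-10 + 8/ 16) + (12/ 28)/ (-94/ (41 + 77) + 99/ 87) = -29615/ 4088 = -7.24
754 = 754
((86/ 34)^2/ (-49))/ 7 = -1849/ 99127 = -0.02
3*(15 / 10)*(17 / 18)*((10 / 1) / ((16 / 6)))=255 / 16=15.94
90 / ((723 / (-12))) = -360 / 241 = -1.49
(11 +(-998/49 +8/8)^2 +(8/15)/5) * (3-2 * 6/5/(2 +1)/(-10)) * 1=764996188/643125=1189.50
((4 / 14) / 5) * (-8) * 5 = -16 / 7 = -2.29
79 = 79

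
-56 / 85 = -0.66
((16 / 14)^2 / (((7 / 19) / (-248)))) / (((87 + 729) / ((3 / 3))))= -18848 / 17493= -1.08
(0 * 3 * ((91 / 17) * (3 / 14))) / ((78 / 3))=0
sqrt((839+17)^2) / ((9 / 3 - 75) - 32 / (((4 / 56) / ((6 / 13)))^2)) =-18083 / 29745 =-0.61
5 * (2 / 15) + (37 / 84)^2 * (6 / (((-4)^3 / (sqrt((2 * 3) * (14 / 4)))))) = 2 / 3 - 1369 * sqrt(21) / 75264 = 0.58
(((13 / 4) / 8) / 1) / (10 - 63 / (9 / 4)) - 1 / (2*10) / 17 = -0.03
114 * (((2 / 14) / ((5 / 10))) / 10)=114 / 35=3.26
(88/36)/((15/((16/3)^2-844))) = -32296/243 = -132.91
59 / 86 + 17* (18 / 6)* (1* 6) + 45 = 30245 / 86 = 351.69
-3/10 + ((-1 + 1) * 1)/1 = -0.30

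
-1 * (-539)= 539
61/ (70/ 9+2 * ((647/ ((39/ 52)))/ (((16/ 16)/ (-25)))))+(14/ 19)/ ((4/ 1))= 674012/ 3687235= 0.18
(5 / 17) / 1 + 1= 22 / 17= 1.29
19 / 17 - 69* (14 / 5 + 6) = -51517 / 85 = -606.08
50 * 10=500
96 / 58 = 48 / 29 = 1.66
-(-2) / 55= 2 / 55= 0.04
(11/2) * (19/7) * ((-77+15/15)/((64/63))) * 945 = -33773355/32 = -1055417.34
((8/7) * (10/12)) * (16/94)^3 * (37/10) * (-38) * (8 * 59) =-679559168/2180283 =-311.68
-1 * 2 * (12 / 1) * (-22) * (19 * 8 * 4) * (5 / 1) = 1605120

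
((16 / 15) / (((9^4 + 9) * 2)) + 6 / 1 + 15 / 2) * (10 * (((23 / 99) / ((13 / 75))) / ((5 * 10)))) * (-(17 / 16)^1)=-40015331 / 10406880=-3.85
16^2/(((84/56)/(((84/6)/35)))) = 1024/15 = 68.27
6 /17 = 0.35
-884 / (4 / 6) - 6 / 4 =-2655 / 2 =-1327.50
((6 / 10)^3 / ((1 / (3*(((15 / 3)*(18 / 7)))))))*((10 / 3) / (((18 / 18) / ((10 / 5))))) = 1944 / 35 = 55.54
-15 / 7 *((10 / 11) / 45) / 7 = -10 / 1617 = -0.01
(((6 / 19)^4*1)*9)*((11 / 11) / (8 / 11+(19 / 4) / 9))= 4618944 / 64769537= 0.07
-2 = -2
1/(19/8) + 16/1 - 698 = -12950/19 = -681.58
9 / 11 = 0.82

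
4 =4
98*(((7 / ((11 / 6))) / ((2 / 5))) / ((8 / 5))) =25725 / 44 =584.66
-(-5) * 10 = 50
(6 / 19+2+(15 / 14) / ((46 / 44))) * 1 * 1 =10219 / 3059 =3.34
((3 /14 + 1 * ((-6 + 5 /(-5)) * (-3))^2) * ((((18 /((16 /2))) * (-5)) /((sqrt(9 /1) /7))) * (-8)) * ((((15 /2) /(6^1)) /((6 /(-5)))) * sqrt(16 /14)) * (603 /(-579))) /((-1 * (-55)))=31039425 * sqrt(14) /59444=1953.75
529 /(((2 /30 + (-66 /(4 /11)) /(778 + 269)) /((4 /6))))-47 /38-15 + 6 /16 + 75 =-551207127 /169784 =-3246.52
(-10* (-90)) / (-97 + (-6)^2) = -900 / 61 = -14.75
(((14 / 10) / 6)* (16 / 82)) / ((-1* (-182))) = 2 / 7995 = 0.00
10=10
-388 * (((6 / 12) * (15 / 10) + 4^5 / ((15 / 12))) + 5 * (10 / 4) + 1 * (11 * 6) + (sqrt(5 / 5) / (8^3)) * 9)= -223107469 / 640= -348605.42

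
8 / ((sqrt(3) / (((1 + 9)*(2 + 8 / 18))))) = 1760*sqrt(3) / 27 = 112.90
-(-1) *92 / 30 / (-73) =-46 / 1095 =-0.04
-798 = -798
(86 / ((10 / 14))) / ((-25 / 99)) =-59598 / 125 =-476.78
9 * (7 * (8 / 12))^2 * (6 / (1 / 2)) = 2352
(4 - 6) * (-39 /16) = 39 /8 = 4.88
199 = 199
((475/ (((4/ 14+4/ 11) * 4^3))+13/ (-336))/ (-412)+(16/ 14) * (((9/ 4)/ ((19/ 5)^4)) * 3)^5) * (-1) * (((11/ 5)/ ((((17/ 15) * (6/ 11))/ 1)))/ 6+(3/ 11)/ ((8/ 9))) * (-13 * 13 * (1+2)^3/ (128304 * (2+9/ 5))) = -561170594412466491829707310889131235/ 2409812987417612379331689214033107812352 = -0.00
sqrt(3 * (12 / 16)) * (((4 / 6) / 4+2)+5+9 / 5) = 269 / 20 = 13.45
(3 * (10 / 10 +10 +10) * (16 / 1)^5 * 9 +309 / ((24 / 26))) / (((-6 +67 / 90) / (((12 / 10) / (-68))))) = 1996351.08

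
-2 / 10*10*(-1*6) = 12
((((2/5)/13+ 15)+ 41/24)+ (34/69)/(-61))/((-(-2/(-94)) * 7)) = -112.34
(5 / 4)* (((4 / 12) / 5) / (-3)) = -1 / 36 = -0.03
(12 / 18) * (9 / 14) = 3 / 7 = 0.43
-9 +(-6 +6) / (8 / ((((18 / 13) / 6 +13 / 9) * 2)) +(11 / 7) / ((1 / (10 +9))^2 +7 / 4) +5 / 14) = -9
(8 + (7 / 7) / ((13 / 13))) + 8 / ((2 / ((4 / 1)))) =25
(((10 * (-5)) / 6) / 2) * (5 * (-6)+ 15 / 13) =3125 / 26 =120.19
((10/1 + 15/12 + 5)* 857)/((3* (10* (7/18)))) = 33423/28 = 1193.68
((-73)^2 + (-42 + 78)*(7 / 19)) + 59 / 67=6801822 / 1273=5343.14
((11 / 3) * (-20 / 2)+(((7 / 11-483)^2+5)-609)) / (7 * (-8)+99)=5396.14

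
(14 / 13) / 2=7 / 13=0.54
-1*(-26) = 26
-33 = -33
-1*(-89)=89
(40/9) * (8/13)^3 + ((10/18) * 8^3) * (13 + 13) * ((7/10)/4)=1295.26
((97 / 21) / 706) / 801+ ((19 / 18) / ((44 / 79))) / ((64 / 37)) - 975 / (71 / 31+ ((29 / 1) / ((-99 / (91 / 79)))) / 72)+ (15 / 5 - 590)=-1350951600199894364533 / 1334297676767666688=-1012.48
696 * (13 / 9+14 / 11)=62408 / 33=1891.15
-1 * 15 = -15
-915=-915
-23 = -23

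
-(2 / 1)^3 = -8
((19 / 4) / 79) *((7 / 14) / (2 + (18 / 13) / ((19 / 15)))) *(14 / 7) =4693 / 241424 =0.02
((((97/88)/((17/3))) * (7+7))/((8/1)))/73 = 0.00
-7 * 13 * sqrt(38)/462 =-13 * sqrt(38)/66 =-1.21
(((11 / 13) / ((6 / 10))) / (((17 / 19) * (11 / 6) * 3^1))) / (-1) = -190 / 663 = -0.29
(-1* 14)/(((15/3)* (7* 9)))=-2/45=-0.04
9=9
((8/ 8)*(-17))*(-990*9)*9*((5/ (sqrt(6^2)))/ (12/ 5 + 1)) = 334125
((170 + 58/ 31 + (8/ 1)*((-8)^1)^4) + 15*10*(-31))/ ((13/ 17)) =14908762/ 403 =36994.45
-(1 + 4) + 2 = -3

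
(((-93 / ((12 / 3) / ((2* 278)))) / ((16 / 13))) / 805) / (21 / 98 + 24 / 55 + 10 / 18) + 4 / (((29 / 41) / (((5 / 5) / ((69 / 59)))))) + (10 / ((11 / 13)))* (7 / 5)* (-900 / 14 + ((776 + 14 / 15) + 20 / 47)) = 313762582573373 / 26607777240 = 11792.14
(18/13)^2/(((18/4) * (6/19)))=228/169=1.35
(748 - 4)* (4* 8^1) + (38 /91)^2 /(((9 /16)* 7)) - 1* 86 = 12375861670 /521703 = 23722.04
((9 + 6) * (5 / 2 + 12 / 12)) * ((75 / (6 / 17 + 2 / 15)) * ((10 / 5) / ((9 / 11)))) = 2454375 / 124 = 19793.35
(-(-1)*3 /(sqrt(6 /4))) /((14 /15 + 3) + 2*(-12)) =-15*sqrt(6) /301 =-0.12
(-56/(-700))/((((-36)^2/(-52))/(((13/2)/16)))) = -169/129600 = -0.00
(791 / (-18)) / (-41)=791 / 738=1.07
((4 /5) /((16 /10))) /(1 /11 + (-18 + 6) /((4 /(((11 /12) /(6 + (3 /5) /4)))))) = -1.40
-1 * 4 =-4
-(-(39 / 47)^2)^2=-2313441 / 4879681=-0.47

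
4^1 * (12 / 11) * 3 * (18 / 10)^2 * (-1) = -42.41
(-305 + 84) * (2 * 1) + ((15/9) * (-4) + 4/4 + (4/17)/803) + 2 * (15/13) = -237104063/532389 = -445.36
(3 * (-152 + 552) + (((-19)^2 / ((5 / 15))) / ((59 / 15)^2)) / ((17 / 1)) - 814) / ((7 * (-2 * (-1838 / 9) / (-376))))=-19530753462 / 380685641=-51.30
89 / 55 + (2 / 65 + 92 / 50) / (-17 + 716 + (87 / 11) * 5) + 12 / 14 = 125939039 / 50825775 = 2.48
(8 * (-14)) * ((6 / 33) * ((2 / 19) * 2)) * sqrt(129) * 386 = -18795.07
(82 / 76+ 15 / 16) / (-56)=-613 / 17024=-0.04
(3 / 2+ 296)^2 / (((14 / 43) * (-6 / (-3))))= 2174725 / 16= 135920.31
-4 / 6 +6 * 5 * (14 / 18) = 68 / 3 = 22.67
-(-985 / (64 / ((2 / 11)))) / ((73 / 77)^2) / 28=75845 / 682112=0.11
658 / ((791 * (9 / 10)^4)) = 940000 / 741393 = 1.27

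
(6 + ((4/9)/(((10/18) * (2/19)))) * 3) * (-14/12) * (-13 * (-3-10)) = -28392/5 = -5678.40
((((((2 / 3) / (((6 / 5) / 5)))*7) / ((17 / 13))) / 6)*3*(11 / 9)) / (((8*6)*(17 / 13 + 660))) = 325325 / 1136454624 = 0.00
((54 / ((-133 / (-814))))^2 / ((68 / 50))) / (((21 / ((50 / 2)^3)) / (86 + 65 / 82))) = 447622680810937500 / 86304631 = 5186543011.94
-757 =-757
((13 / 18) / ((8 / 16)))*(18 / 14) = 13 / 7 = 1.86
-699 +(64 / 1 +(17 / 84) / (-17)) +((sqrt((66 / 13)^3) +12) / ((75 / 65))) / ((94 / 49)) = -12428119 / 19740 +539 * sqrt(858) / 3055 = -624.42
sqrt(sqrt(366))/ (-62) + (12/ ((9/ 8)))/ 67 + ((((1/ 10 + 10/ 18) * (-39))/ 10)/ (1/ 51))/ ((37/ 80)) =-10477436/ 37185 - 366^(1/ 4)/ 62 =-281.84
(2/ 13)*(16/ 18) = 16/ 117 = 0.14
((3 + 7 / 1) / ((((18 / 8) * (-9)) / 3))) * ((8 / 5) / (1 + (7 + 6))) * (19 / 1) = -608 / 189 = -3.22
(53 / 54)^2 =2809 / 2916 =0.96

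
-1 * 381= -381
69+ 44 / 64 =1115 / 16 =69.69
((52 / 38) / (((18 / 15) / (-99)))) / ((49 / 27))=-57915 / 931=-62.21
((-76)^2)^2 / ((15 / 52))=1734833152 / 15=115655543.47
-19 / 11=-1.73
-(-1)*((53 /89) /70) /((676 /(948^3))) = 5644310472 /526435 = 10721.76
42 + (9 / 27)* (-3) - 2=39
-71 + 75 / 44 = -3049 / 44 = -69.30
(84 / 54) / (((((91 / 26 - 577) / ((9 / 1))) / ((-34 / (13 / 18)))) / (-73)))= -1250928 / 14911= -83.89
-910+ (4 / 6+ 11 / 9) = -8173 / 9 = -908.11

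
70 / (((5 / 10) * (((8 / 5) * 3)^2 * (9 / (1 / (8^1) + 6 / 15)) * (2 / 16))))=1225 / 432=2.84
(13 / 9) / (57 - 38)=13 / 171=0.08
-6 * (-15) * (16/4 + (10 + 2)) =1440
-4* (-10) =40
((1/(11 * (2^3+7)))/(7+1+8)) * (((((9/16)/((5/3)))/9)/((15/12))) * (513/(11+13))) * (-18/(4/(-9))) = 13851/1408000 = 0.01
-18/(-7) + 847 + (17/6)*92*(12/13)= 99207/91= 1090.19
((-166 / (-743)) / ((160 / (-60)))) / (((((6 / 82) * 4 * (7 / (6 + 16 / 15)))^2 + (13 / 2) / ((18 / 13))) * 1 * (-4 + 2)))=10581842889 / 1207069479886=0.01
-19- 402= -421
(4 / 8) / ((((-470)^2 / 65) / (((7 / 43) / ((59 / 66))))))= 3003 / 112084660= 0.00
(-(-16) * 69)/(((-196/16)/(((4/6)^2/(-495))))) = 5888/72765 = 0.08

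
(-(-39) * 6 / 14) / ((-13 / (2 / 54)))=-0.05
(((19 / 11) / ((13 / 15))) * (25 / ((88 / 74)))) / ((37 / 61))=434625 / 6292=69.08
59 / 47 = 1.26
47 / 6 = 7.83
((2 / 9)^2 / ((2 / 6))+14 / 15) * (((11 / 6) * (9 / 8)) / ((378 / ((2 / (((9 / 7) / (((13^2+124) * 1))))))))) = 235279 / 87480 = 2.69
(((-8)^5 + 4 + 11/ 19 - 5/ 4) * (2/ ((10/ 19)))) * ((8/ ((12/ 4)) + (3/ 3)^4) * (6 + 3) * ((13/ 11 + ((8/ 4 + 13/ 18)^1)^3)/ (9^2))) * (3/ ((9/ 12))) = -682269098965/ 157464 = -4332857.66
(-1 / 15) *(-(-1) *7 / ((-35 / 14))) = 14 / 75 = 0.19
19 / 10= 1.90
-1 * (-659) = 659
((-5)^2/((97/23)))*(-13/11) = -7475/1067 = -7.01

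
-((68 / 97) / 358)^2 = -0.00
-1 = -1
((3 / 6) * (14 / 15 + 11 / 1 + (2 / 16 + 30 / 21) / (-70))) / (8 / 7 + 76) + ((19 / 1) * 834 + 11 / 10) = 5750623663 / 362880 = 15847.18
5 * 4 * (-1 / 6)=-10 / 3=-3.33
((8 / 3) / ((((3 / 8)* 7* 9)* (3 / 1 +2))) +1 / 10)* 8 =556 / 567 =0.98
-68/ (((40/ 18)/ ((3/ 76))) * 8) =-459/ 3040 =-0.15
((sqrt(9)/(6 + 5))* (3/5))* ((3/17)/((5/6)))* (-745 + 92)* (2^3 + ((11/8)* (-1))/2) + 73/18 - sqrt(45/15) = -54331229/336600 - sqrt(3) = -163.14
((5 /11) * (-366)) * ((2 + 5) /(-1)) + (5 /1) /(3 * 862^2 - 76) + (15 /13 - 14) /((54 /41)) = 9938583897289 /8606385216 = 1154.79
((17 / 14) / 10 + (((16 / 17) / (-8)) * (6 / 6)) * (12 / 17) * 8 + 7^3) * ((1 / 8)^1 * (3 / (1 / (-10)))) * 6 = -124702317 / 16184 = -7705.28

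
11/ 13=0.85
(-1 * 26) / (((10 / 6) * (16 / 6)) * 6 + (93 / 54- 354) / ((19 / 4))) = 2223 / 4061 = 0.55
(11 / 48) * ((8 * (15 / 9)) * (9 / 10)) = 11 / 4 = 2.75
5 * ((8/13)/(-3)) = -40/39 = -1.03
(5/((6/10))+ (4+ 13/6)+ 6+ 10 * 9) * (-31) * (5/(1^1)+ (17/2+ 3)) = -226083/4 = -56520.75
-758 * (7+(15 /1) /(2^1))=-10991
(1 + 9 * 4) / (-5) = -37 / 5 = -7.40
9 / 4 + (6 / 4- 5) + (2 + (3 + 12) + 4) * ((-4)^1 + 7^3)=28471 / 4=7117.75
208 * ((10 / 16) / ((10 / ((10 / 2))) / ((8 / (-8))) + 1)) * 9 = -1170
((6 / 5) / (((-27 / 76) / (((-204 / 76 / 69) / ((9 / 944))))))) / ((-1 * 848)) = -8024 / 493695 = -0.02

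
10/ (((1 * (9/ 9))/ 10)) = 100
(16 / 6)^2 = 64 / 9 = 7.11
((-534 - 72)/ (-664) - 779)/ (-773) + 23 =24.01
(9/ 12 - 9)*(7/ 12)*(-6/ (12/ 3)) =231/ 32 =7.22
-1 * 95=-95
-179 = -179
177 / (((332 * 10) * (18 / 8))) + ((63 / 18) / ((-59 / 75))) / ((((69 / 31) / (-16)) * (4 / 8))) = 216212063 / 3378930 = 63.99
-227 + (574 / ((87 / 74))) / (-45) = -931181 / 3915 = -237.85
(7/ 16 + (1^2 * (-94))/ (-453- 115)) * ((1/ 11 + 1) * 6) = 6165/ 1562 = 3.95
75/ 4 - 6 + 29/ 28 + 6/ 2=235/ 14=16.79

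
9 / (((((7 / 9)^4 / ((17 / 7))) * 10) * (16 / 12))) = 3011499 / 672280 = 4.48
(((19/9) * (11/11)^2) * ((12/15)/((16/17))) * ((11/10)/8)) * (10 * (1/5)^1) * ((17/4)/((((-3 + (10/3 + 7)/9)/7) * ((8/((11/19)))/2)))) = -734349/640000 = -1.15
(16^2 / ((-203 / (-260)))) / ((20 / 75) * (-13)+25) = 998400 / 65569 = 15.23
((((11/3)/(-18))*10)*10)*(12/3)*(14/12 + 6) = -47300/81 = -583.95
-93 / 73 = -1.27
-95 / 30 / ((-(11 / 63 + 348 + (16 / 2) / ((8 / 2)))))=399 / 44122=0.01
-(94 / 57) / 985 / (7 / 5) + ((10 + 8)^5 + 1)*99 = 14704053418499 / 78603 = 187067331.00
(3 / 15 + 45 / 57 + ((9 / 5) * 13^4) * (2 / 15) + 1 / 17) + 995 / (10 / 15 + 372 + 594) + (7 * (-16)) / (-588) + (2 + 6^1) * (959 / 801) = 36063313088881 / 5252076900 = 6866.49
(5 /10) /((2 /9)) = 9 /4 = 2.25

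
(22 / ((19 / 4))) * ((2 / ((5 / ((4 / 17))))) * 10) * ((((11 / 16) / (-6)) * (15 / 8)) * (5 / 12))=-0.39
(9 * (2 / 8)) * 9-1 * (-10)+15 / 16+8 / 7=32.33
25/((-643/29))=-725/643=-1.13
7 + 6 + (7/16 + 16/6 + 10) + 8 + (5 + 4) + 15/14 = 14843/336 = 44.18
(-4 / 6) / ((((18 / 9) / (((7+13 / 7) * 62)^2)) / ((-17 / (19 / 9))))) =753593136 / 931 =809444.83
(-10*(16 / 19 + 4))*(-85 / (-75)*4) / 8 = -1564 / 57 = -27.44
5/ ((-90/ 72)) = -4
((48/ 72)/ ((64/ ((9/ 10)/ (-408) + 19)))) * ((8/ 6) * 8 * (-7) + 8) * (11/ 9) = -16.12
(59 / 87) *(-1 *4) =-236 / 87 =-2.71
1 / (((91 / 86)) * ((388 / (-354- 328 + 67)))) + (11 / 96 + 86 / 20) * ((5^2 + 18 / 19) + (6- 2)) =10522221797 / 80502240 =130.71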